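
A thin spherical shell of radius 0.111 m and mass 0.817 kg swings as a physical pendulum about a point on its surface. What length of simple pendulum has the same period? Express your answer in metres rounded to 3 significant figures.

The equivalent simple-pendulum length is L_eq = I/(md), where I is about the pivot and d = 0.1110 m.
I_cm = (2/3)mR² = 0.006711 kg·m², so I = I_cm + md² = 0.006711 + 0.01007 = 0.01678 kg·m².
L_eq = 0.01678/(0.817 × 0.1110) = 0.185 m.

0.185 m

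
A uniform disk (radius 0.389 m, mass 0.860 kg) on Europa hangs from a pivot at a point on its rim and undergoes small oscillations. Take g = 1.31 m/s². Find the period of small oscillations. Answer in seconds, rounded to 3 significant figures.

I_cm = ½mr² = 0.06507 kg·m². The pivot is at distance d = 0.389 m from the centre of mass.
By the parallel-axis theorem, I = I_cm + md² = 0.06507 + 0.1301 = 0.1952 kg·m².
T = 2π√(I/(mgd)) = 2π√(0.1952/(0.860 × 1.31 × 0.389)) = 4.19 s.

4.19 s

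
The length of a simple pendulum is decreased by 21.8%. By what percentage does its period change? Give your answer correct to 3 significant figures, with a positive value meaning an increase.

-11.6%

T ∝ √L, so T'/T = √(0.7820) = 0.8843.
Percentage change in T = (0.8843 − 1) × 100% = -11.6%.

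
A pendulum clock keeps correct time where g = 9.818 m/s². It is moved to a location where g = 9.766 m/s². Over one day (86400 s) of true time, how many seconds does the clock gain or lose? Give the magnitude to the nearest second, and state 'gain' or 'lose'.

lose 229 s

The clock's period scales as T ∝ 1/√g, so T'/T = √(9.818/9.766) = 1.00266.
In 86400 s of true time the clock registers 86400/1.00266 = 86170.9 s, so it loses 229 s.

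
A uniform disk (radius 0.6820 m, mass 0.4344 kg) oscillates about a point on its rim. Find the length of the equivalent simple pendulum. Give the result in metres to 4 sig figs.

1.023 m

The equivalent simple-pendulum length is L_eq = I/(md), where I is about the pivot and d = 0.68200 m.
I_cm = ½mR² = 0.10102 kg·m², so I = I_cm + md² = 0.10102 + 0.20205 = 0.30307 kg·m².
L_eq = 0.30307/(0.4344 × 0.68200) = 1.023 m.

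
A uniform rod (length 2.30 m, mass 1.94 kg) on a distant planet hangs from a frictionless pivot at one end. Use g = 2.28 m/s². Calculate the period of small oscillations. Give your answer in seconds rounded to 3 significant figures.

For a physical pendulum T = 2π√(I/(mgd)), with d = 1.150 m from pivot to centre of mass.
I_cm = mL²/12 = 1.94 × 2.30²/12 = 0.8552 kg·m²; I = I_cm + md² = 0.8552 + 1.94 × 1.150² = 3.421 kg·m².
T = 2π√(3.421/(1.94 × 2.28 × 1.150)) = 5.15 s.

5.15 s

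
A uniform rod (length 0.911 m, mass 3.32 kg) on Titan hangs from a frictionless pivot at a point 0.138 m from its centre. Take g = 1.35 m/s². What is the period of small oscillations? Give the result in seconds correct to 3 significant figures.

For a physical pendulum T = 2π√(I/(mgd)), with d = 0.1380 m from pivot to centre of mass.
I_cm = mL²/12 = 3.32 × 0.911²/12 = 0.2296 kg·m²; I = I_cm + md² = 0.2296 + 3.32 × 0.1380² = 0.2928 kg·m².
T = 2π√(0.2928/(3.32 × 1.35 × 0.1380)) = 4.32 s.

4.32 s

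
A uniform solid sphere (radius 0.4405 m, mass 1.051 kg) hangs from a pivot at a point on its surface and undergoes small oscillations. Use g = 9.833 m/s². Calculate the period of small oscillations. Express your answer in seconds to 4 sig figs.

1.574 s

I_cm = (2/5)mr² = 0.081575 kg·m². The pivot is at distance d = 0.4405 m from the centre of mass.
By the parallel-axis theorem, I = I_cm + md² = 0.081575 + 0.20394 = 0.28551 kg·m².
T = 2π√(I/(mgd)) = 2π√(0.28551/(1.051 × 9.833 × 0.4405)) = 1.574 s.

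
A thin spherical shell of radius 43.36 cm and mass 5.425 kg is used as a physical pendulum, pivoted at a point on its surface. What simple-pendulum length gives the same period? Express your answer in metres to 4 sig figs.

0.7227 m

The equivalent simple-pendulum length is L_eq = I/(md), where I is about the pivot and d = 0.43360 m.
I_cm = (2/3)mR² = 0.67997 kg·m², so I = I_cm + md² = 0.67997 + 1.0199 = 1.6999 kg·m².
L_eq = 1.6999/(5.425 × 0.43360) = 0.7227 m.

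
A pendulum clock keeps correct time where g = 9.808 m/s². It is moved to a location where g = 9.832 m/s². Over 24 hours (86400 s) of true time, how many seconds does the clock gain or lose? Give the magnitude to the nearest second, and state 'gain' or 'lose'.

The clock's period scales as T ∝ 1/√g, so T'/T = √(9.808/9.832) = 0.998779.
In 86400 s of true time the clock registers 86400/0.998779 = 86505.6 s, so it gains 106 s.

gain 106 s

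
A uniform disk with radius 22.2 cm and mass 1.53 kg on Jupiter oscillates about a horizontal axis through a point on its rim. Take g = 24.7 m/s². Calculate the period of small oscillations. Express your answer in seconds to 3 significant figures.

0.730 s

I_cm = ½mr² = 0.03770 kg·m². The pivot is at distance d = 0.222 m from the centre of mass.
By the parallel-axis theorem, I = I_cm + md² = 0.03770 + 0.07540 = 0.1131 kg·m².
T = 2π√(I/(mgd)) = 2π√(0.1131/(1.53 × 24.7 × 0.222)) = 0.730 s.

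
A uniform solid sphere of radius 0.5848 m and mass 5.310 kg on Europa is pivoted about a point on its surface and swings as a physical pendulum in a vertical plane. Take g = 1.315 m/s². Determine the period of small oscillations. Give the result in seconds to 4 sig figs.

I_cm = (2/5)mr² = 0.72639 kg·m². The pivot is at distance d = 0.5848 m from the centre of mass.
By the parallel-axis theorem, I = I_cm + md² = 0.72639 + 1.8160 = 2.5424 kg·m².
T = 2π√(I/(mgd)) = 2π√(2.5424/(5.310 × 1.315 × 0.5848)) = 4.958 s.

4.958 s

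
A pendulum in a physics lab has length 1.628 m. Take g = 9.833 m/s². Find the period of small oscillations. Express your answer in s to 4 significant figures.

T = 2π√(L/g) = 2π√(1.628/9.833) = 2π × 0.40690 = 2.557 s.

2.557 s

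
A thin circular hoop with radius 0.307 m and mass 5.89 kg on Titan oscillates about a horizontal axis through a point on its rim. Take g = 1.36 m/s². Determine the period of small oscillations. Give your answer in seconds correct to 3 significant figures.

4.22 s

I_cm = mr² = 0.5551 kg·m². The pivot is at distance d = 0.307 m from the centre of mass.
By the parallel-axis theorem, I = I_cm + md² = 0.5551 + 0.5551 = 1.110 kg·m².
T = 2π√(I/(mgd)) = 2π√(1.110/(5.89 × 1.36 × 0.307)) = 4.22 s.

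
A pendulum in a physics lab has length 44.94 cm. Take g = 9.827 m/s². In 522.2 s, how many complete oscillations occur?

T = 2π√(L/g) = 2π√(0.4494/9.827) = 1.3436 s.
Number of complete oscillations = ⌊522.2/1.3436⌋ = ⌊388.64⌋ = 388.

388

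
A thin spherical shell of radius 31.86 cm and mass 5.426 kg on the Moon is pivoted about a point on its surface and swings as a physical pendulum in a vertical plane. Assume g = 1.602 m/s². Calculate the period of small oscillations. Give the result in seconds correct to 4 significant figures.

I_cm = (2/3)mr² = 0.36718 kg·m². The pivot is at distance d = 0.3186 m from the centre of mass.
By the parallel-axis theorem, I = I_cm + md² = 0.36718 + 0.55077 = 0.91795 kg·m².
T = 2π√(I/(mgd)) = 2π√(0.91795/(5.426 × 1.602 × 0.3186)) = 3.617 s.

3.617 s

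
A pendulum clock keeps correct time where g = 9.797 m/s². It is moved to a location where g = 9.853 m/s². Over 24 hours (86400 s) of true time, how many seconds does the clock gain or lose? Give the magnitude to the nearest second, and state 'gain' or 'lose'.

gain 247 s

The clock's period scales as T ∝ 1/√g, so T'/T = √(9.797/9.853) = 0.997154.
In 86400 s of true time the clock registers 86400/0.997154 = 86646.6 s, so it gains 247 s.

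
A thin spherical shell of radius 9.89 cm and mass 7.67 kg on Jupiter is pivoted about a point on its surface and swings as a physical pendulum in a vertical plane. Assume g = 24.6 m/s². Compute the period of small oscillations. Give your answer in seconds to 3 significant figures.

0.514 s

I_cm = (2/3)mr² = 0.05001 kg·m². The pivot is at distance d = 0.0989 m from the centre of mass.
By the parallel-axis theorem, I = I_cm + md² = 0.05001 + 0.07502 = 0.1250 kg·m².
T = 2π√(I/(mgd)) = 2π√(0.1250/(7.67 × 24.6 × 0.0989)) = 0.514 s.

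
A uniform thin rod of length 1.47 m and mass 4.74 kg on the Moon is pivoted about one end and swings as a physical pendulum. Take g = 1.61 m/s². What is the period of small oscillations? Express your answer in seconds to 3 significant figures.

For a physical pendulum T = 2π√(I/(mgd)), with d = 0.7350 m from pivot to centre of mass.
I_cm = mL²/12 = 4.74 × 1.47²/12 = 0.8536 kg·m²; I = I_cm + md² = 0.8536 + 4.74 × 0.7350² = 3.414 kg·m².
T = 2π√(3.414/(4.74 × 1.61 × 0.7350)) = 4.90 s.

4.90 s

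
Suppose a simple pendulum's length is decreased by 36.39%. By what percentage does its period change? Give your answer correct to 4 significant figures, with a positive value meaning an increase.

T ∝ √L, so T'/T = √(0.63610) = 0.79756.
Percentage change in T = (0.79756 − 1) × 100% = -20.24%.

-20.24%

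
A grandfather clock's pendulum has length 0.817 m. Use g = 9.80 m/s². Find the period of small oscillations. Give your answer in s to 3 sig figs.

1.81 s

T = 2π√(L/g) = 2π√(0.817/9.80) = 2π × 0.2887 = 1.81 s.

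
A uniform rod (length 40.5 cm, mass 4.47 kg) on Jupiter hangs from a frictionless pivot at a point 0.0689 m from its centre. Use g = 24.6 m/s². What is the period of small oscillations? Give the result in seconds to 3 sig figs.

0.655 s

For a physical pendulum T = 2π√(I/(mgd)), with d = 0.06890 m from pivot to centre of mass.
I_cm = mL²/12 = 4.47 × 0.405²/12 = 0.06110 kg·m²; I = I_cm + md² = 0.06110 + 4.47 × 0.06890² = 0.08232 kg·m².
T = 2π√(0.08232/(4.47 × 24.6 × 0.06890)) = 0.655 s.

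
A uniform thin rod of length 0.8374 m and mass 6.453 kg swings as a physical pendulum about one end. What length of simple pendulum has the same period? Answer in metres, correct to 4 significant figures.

The equivalent simple-pendulum length is L_eq = I/(md), where I is about the pivot and d = 0.41870 m.
I_cm = (1/12)mL² = 0.37709 kg·m², so I = I_cm + md² = 0.37709 + 1.1313 = 1.5084 kg·m².
L_eq = 1.5084/(6.453 × 0.41870) = 0.5583 m.

0.5583 m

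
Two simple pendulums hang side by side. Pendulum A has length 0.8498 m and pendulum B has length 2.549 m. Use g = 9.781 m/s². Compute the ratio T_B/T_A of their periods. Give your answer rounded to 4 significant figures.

T ∝ √L, so T_B/T_A = √(L_B/L_A) = √(2.549/0.8498) = 1.732.

1.732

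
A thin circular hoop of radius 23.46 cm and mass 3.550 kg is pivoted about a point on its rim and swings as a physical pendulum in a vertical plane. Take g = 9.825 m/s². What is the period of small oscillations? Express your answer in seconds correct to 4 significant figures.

1.373 s

I_cm = mr² = 0.19538 kg·m². The pivot is at distance d = 0.2346 m from the centre of mass.
By the parallel-axis theorem, I = I_cm + md² = 0.19538 + 0.19538 = 0.39076 kg·m².
T = 2π√(I/(mgd)) = 2π√(0.39076/(3.550 × 9.825 × 0.2346)) = 1.373 s.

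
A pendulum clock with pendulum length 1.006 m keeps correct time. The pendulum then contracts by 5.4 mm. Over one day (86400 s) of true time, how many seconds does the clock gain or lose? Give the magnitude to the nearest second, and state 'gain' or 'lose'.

T ∝ √L, so T'/T = √(1.00060/1.006) = 0.997312.
In 86400 s of true time the clock registers 86400/0.997312 = 86632.8 s, so it gains 233 s.

gain 233 s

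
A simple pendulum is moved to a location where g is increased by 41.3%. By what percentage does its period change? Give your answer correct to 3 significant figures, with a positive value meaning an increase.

-15.9%

T ∝ 1/√g, so T'/T = 1/√(1.413) = 0.8413.
Percentage change in T = (0.8413 − 1) × 100% = -15.9%.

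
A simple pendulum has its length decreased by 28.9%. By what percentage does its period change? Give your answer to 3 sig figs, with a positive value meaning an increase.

-15.7%

T ∝ √L, so T'/T = √(0.7110) = 0.8432.
Percentage change in T = (0.8432 − 1) × 100% = -15.7%.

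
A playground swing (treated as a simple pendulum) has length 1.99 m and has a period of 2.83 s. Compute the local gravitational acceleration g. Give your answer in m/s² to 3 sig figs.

9.81 m/s²

From T = 2π√(L/g), g = 4π²L/T² = 4π² × 1.99/2.830² = 9.81 m/s².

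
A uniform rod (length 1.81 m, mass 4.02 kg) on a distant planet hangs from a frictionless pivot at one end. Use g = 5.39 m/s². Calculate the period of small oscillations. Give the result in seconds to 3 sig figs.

For a physical pendulum T = 2π√(I/(mgd)), with d = 0.9050 m from pivot to centre of mass.
I_cm = mL²/12 = 4.02 × 1.81²/12 = 1.097 kg·m²; I = I_cm + md² = 1.097 + 4.02 × 0.9050² = 4.390 kg·m².
T = 2π√(4.390/(4.02 × 5.39 × 0.9050)) = 2.97 s.

2.97 s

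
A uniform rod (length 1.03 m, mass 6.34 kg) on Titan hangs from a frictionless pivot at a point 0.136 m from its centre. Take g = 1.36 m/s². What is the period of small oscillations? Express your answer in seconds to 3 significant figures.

For a physical pendulum T = 2π√(I/(mgd)), with d = 0.1360 m from pivot to centre of mass.
I_cm = mL²/12 = 6.34 × 1.03²/12 = 0.5605 kg·m²; I = I_cm + md² = 0.5605 + 6.34 × 0.1360² = 0.6778 kg·m².
T = 2π√(0.6778/(6.34 × 1.36 × 0.1360)) = 4.78 s.

4.78 s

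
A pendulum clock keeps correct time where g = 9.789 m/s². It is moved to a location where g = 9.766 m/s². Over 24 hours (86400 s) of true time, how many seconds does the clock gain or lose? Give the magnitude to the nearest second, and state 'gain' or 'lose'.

lose 102 s

The clock's period scales as T ∝ 1/√g, so T'/T = √(9.789/9.766) = 1.00118.
In 86400 s of true time the clock registers 86400/1.00118 = 86298.4 s, so it loses 102 s.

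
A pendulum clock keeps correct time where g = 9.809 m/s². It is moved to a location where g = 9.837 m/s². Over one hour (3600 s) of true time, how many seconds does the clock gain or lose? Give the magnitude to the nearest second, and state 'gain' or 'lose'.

gain 5 s

The clock's period scales as T ∝ 1/√g, so T'/T = √(9.809/9.837) = 0.998576.
In 3600 s of true time the clock registers 3600/0.998576 = 3605.1 s, so it gains 5 s.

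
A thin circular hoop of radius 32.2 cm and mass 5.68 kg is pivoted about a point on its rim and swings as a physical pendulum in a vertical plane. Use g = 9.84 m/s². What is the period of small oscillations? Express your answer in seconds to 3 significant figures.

1.61 s

I_cm = mr² = 0.5889 kg·m². The pivot is at distance d = 0.322 m from the centre of mass.
By the parallel-axis theorem, I = I_cm + md² = 0.5889 + 0.5889 = 1.178 kg·m².
T = 2π√(I/(mgd)) = 2π√(1.178/(5.68 × 9.84 × 0.322)) = 1.61 s.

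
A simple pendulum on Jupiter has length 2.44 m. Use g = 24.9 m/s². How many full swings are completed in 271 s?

T = 2π√(L/g) = 2π√(2.44/24.9) = 1.967 s.
Number of complete oscillations = ⌊271/1.967⌋ = ⌊137.8⌋ = 137.

137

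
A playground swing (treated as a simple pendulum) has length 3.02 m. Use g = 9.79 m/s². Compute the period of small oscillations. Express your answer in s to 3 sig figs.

3.49 s

T = 2π√(L/g) = 2π√(3.02/9.79) = 2π × 0.5554 = 3.49 s.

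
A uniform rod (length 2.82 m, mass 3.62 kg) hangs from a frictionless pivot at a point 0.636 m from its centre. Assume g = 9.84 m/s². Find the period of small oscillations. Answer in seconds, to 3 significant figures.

For a physical pendulum T = 2π√(I/(mgd)), with d = 0.6360 m from pivot to centre of mass.
I_cm = mL²/12 = 3.62 × 2.82²/12 = 2.399 kg·m²; I = I_cm + md² = 2.399 + 3.62 × 0.6360² = 3.863 kg·m².
T = 2π√(3.863/(3.62 × 9.84 × 0.6360)) = 2.59 s.

2.59 s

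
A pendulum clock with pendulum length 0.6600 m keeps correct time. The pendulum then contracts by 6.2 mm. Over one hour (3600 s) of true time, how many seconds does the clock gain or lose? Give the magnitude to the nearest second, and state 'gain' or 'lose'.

gain 17 s

T ∝ √L, so T'/T = √(0.65380/0.6600) = 0.995292.
In 3600 s of true time the clock registers 3600/0.995292 = 3617.0 s, so it gains 17 s.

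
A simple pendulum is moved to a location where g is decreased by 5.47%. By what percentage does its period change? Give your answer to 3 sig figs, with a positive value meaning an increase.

2.85%

T ∝ 1/√g, so T'/T = 1/√(0.9453) = 1.029.
Percentage change in T = (1.029 − 1) × 100% = 2.85%.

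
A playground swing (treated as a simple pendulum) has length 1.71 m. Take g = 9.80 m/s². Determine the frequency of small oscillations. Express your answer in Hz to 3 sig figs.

T = 2π√(L/g) = 2π√(1.71/9.80) = 2.625 s, so f = 1/T = 0.381 Hz.

0.381 Hz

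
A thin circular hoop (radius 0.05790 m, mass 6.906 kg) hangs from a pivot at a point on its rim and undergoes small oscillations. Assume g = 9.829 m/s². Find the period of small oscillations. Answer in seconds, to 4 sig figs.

0.6820 s

I_cm = mr² = 0.023152 kg·m². The pivot is at distance d = 0.05790 m from the centre of mass.
By the parallel-axis theorem, I = I_cm + md² = 0.023152 + 0.023152 = 0.046303 kg·m².
T = 2π√(I/(mgd)) = 2π√(0.046303/(6.906 × 9.829 × 0.05790)) = 0.6820 s.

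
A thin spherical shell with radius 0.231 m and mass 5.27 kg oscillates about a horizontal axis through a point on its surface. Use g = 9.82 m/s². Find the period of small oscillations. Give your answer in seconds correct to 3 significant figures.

I_cm = (2/3)mr² = 0.1875 kg·m². The pivot is at distance d = 0.231 m from the centre of mass.
By the parallel-axis theorem, I = I_cm + md² = 0.1875 + 0.2812 = 0.4687 kg·m².
T = 2π√(I/(mgd)) = 2π√(0.4687/(5.27 × 9.82 × 0.231)) = 1.24 s.

1.24 s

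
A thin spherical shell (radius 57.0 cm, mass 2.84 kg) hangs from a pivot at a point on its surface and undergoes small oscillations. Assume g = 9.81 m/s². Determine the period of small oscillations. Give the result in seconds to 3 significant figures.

I_cm = (2/3)mr² = 0.6151 kg·m². The pivot is at distance d = 0.570 m from the centre of mass.
By the parallel-axis theorem, I = I_cm + md² = 0.6151 + 0.9227 = 1.538 kg·m².
T = 2π√(I/(mgd)) = 2π√(1.538/(2.84 × 9.81 × 0.570)) = 1.96 s.

1.96 s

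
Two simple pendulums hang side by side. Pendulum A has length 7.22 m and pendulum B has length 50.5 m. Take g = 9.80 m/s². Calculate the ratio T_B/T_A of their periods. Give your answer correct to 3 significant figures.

2.64

T ∝ √L, so T_B/T_A = √(L_B/L_A) = √(50.5/7.22) = 2.64.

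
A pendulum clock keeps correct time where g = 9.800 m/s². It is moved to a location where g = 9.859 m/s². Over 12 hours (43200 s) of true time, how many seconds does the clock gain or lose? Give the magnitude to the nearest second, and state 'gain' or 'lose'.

The clock's period scales as T ∝ 1/√g, so T'/T = √(9.800/9.859) = 0.997003.
In 43200 s of true time the clock registers 43200/0.997003 = 43329.8 s, so it gains 130 s.

gain 130 s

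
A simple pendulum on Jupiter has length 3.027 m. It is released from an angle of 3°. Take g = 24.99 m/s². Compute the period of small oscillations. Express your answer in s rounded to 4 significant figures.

T = 2π√(L/g) = 2π√(3.027/24.99) = 2π × 0.34804 = 2.187 s.

2.187 s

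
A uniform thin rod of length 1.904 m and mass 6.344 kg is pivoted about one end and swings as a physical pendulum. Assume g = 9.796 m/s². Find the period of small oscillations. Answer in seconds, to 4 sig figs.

2.262 s

For a physical pendulum T = 2π√(I/(mgd)), with d = 0.95200 m from pivot to centre of mass.
I_cm = mL²/12 = 6.344 × 1.904²/12 = 1.9165 kg·m²; I = I_cm + md² = 1.9165 + 6.344 × 0.95200² = 7.6661 kg·m².
T = 2π√(7.6661/(6.344 × 9.796 × 0.95200)) = 2.262 s.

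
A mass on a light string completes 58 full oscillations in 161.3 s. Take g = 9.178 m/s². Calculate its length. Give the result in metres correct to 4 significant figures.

T = 161.3/58 = 2.7810 s.
From T = 2π√(L/g), L = gT²/(4π²) = 9.178 × 2.7810²/(4π²) = 1.798 m.

1.798 m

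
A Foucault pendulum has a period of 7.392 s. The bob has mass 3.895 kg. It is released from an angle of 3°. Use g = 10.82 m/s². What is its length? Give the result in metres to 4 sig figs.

14.98 m

From T = 2π√(L/g), L = gT²/(4π²) = 10.82 × 7.3920²/(4π²) = 14.98 m.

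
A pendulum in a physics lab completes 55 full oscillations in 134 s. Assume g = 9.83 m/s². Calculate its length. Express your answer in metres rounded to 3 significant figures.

1.48 m

T = 134/55 = 2.436 s.
From T = 2π√(L/g), L = gT²/(4π²) = 9.83 × 2.436²/(4π²) = 1.48 m.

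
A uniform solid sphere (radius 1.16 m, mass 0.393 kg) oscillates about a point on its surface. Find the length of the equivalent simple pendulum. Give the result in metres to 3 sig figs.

1.62 m

The equivalent simple-pendulum length is L_eq = I/(md), where I is about the pivot and d = 1.160 m.
I_cm = (2/5)mR² = 0.2115 kg·m², so I = I_cm + md² = 0.2115 + 0.5288 = 0.7403 kg·m².
L_eq = 0.7403/(0.393 × 1.160) = 1.62 m.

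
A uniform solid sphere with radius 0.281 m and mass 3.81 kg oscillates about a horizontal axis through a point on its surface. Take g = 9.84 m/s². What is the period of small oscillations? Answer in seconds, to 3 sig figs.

1.26 s

I_cm = (2/5)mr² = 0.1203 kg·m². The pivot is at distance d = 0.281 m from the centre of mass.
By the parallel-axis theorem, I = I_cm + md² = 0.1203 + 0.3008 = 0.4212 kg·m².
T = 2π√(I/(mgd)) = 2π√(0.4212/(3.81 × 9.84 × 0.281)) = 1.26 s.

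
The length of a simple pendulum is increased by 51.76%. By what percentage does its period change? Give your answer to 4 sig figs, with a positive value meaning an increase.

T ∝ √L, so T'/T = √(1.5176) = 1.2319.
Percentage change in T = (1.2319 − 1) × 100% = 23.19%.

23.19%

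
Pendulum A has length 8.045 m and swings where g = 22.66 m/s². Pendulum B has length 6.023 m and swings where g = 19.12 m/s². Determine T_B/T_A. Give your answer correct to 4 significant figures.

0.9420

T = 2π√(L/g), so T_B/T_A = √((L_B/g_B)/(L_A/g_A)) = √((6.023/19.12)/(8.045/22.66)) = 0.9420.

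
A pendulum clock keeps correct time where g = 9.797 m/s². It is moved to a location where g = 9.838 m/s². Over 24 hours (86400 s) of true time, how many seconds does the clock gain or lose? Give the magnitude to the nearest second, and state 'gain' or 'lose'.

gain 181 s

The clock's period scales as T ∝ 1/√g, so T'/T = √(9.797/9.838) = 0.997914.
In 86400 s of true time the clock registers 86400/0.997914 = 86580.6 s, so it gains 181 s.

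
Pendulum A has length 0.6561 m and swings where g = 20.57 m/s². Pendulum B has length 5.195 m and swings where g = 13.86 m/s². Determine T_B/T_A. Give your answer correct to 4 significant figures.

3.428

T = 2π√(L/g), so T_B/T_A = √((L_B/g_B)/(L_A/g_A)) = √((5.195/13.86)/(0.6561/20.57)) = 3.428.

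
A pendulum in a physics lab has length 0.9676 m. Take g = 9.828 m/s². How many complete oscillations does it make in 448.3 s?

T = 2π√(L/g) = 2π√(0.9676/9.828) = 1.9715 s.
Number of complete oscillations = ⌊448.3/1.9715⌋ = ⌊227.39⌋ = 227.

227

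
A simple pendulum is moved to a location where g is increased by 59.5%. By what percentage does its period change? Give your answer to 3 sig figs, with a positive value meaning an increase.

-20.8%

T ∝ 1/√g, so T'/T = 1/√(1.595) = 0.7918.
Percentage change in T = (0.7918 − 1) × 100% = -20.8%.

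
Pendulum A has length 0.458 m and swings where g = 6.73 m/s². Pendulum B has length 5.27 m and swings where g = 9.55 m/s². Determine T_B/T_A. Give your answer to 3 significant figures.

T = 2π√(L/g), so T_B/T_A = √((L_B/g_B)/(L_A/g_A)) = √((5.27/9.55)/(0.458/6.73)) = 2.85.

2.85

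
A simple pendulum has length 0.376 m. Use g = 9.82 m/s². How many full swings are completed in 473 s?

T = 2π√(L/g) = 2π√(0.376/9.82) = 1.229 s.
Number of complete oscillations = ⌊473/1.229⌋ = ⌊384.7⌋ = 384.

384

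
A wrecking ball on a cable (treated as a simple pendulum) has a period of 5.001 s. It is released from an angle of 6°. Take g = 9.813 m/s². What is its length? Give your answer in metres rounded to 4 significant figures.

6.217 m

From T = 2π√(L/g), L = gT²/(4π²) = 9.813 × 5.0010²/(4π²) = 6.217 m.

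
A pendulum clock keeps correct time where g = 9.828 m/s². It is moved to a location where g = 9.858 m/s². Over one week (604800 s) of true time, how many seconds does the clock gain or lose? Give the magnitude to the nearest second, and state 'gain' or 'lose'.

gain 922 s

The clock's period scales as T ∝ 1/√g, so T'/T = √(9.828/9.858) = 0.998477.
In 604800 s of true time the clock registers 604800/0.998477 = 605722.4 s, so it gains 922 s.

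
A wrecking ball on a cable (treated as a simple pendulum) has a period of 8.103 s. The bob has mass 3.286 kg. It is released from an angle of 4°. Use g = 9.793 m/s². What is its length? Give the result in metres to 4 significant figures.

From T = 2π√(L/g), L = gT²/(4π²) = 9.793 × 8.1030²/(4π²) = 16.29 m.

16.29 m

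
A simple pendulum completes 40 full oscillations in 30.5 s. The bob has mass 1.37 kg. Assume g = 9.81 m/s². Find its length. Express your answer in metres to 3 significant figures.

0.144 m

T = 30.5/40 = 0.7625 s.
From T = 2π√(L/g), L = gT²/(4π²) = 9.81 × 0.7625²/(4π²) = 0.144 m.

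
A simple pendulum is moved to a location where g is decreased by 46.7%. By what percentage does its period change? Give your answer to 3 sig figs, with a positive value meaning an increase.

37.0%

T ∝ 1/√g, so T'/T = 1/√(0.5330) = 1.370.
Percentage change in T = (1.370 − 1) × 100% = 37.0%.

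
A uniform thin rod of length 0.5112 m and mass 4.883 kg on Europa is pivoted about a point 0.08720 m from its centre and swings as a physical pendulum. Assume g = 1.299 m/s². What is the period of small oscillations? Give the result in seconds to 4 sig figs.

For a physical pendulum T = 2π√(I/(mgd)), with d = 0.087200 m from pivot to centre of mass.
I_cm = mL²/12 = 4.883 × 0.5112²/12 = 0.10634 kg·m²; I = I_cm + md² = 0.10634 + 4.883 × 0.087200² = 0.14347 kg·m².
T = 2π√(0.14347/(4.883 × 1.299 × 0.087200)) = 3.200 s.

3.200 s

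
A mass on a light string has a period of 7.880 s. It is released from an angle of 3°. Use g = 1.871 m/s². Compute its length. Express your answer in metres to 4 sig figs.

From T = 2π√(L/g), L = gT²/(4π²) = 1.871 × 7.8800²/(4π²) = 2.943 m.

2.943 m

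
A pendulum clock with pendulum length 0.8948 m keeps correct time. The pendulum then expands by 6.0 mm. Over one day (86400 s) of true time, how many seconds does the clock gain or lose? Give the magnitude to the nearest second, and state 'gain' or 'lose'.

T ∝ √L, so T'/T = √(0.90080/0.8948) = 1.00335.
In 86400 s of true time the clock registers 86400/1.00335 = 86111.8 s, so it loses 288 s.

lose 288 s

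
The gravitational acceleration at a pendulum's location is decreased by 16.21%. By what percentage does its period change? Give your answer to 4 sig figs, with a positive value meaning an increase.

9.246%

T ∝ 1/√g, so T'/T = 1/√(0.83790) = 1.0925.
Percentage change in T = (1.0925 − 1) × 100% = 9.246%.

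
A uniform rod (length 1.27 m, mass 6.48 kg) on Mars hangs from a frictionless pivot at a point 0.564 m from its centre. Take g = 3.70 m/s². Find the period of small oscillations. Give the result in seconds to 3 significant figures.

For a physical pendulum T = 2π√(I/(mgd)), with d = 0.5640 m from pivot to centre of mass.
I_cm = mL²/12 = 6.48 × 1.27²/12 = 0.8710 kg·m²; I = I_cm + md² = 0.8710 + 6.48 × 0.5640² = 2.932 kg·m².
T = 2π√(2.932/(6.48 × 3.70 × 0.5640)) = 2.93 s.

2.93 s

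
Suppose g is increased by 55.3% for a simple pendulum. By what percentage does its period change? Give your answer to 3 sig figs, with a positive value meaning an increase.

T ∝ 1/√g, so T'/T = 1/√(1.553) = 0.8024.
Percentage change in T = (0.8024 − 1) × 100% = -19.8%.

-19.8%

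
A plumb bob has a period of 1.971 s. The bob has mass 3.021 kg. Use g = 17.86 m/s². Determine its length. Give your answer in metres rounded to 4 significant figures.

1.757 m

From T = 2π√(L/g), L = gT²/(4π²) = 17.86 × 1.9710²/(4π²) = 1.757 m.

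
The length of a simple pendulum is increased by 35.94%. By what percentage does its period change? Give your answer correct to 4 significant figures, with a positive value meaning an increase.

16.59%

T ∝ √L, so T'/T = √(1.3594) = 1.1659.
Percentage change in T = (1.1659 − 1) × 100% = 16.59%.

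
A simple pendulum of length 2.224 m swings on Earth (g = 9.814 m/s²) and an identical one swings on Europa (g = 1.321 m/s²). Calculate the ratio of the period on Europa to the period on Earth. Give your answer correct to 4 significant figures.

2.726

T ∝ 1/√g, so T₂/T₁ = √(g₁/g₂) = √(9.814/1.321) = 2.726.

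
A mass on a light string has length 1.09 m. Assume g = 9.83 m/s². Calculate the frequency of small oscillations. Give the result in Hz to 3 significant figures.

0.478 Hz

T = 2π√(L/g) = 2π√(1.09/9.83) = 2.092 s, so f = 1/T = 0.478 Hz.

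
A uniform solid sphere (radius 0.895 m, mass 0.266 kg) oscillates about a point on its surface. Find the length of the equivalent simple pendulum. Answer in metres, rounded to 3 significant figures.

The equivalent simple-pendulum length is L_eq = I/(md), where I is about the pivot and d = 0.8950 m.
I_cm = (2/5)mR² = 0.08523 kg·m², so I = I_cm + md² = 0.08523 + 0.2131 = 0.2983 kg·m².
L_eq = 0.2983/(0.266 × 0.8950) = 1.25 m.

1.25 m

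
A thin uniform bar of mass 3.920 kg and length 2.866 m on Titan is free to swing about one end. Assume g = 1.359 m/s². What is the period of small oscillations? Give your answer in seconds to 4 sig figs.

For a physical pendulum T = 2π√(I/(mgd)), with d = 1.4330 m from pivot to centre of mass.
I_cm = mL²/12 = 3.920 × 2.866²/12 = 2.6832 kg·m²; I = I_cm + md² = 2.6832 + 3.920 × 1.4330² = 10.733 kg·m².
T = 2π√(10.733/(3.920 × 1.359 × 1.4330)) = 7.450 s.

7.450 s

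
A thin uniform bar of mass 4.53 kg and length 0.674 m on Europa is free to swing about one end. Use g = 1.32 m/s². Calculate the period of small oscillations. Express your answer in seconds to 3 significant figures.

For a physical pendulum T = 2π√(I/(mgd)), with d = 0.3370 m from pivot to centre of mass.
I_cm = mL²/12 = 4.53 × 0.674²/12 = 0.1715 kg·m²; I = I_cm + md² = 0.1715 + 4.53 × 0.3370² = 0.6860 kg·m².
T = 2π√(0.6860/(4.53 × 1.32 × 0.3370)) = 3.67 s.

3.67 s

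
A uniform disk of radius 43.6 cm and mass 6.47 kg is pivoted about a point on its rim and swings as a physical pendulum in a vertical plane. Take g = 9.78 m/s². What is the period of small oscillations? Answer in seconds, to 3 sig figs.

I_cm = ½mr² = 0.6150 kg·m². The pivot is at distance d = 0.436 m from the centre of mass.
By the parallel-axis theorem, I = I_cm + md² = 0.6150 + 1.230 = 1.845 kg·m².
T = 2π√(I/(mgd)) = 2π√(1.845/(6.47 × 9.78 × 0.436)) = 1.62 s.

1.62 s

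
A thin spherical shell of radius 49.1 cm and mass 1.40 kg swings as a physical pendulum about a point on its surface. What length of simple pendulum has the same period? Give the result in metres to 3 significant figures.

0.818 m

The equivalent simple-pendulum length is L_eq = I/(md), where I is about the pivot and d = 0.4910 m.
I_cm = (2/3)mR² = 0.2250 kg·m², so I = I_cm + md² = 0.2250 + 0.3375 = 0.5625 kg·m².
L_eq = 0.5625/(1.40 × 0.4910) = 0.818 m.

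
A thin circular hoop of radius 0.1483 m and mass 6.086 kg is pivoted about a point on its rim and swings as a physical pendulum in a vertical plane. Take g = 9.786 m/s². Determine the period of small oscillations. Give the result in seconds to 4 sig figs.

I_cm = mr² = 0.13385 kg·m². The pivot is at distance d = 0.1483 m from the centre of mass.
By the parallel-axis theorem, I = I_cm + md² = 0.13385 + 0.13385 = 0.26770 kg·m².
T = 2π√(I/(mgd)) = 2π√(0.26770/(6.086 × 9.786 × 0.1483)) = 1.094 s.

1.094 s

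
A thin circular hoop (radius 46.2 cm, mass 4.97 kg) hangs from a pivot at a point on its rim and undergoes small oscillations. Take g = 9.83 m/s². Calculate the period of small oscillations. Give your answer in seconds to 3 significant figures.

1.93 s

I_cm = mr² = 1.061 kg·m². The pivot is at distance d = 0.462 m from the centre of mass.
By the parallel-axis theorem, I = I_cm + md² = 1.061 + 1.061 = 2.122 kg·m².
T = 2π√(I/(mgd)) = 2π√(2.122/(4.97 × 9.83 × 0.462)) = 1.93 s.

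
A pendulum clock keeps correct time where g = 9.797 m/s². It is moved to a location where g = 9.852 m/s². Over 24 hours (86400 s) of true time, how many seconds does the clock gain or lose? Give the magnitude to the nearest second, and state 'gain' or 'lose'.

gain 242 s

The clock's period scales as T ∝ 1/√g, so T'/T = √(9.797/9.852) = 0.997205.
In 86400 s of true time the clock registers 86400/0.997205 = 86642.2 s, so it gains 242 s.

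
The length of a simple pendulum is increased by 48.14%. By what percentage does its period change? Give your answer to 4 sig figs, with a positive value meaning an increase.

T ∝ √L, so T'/T = √(1.4814) = 1.2171.
Percentage change in T = (1.2171 − 1) × 100% = 21.71%.

21.71%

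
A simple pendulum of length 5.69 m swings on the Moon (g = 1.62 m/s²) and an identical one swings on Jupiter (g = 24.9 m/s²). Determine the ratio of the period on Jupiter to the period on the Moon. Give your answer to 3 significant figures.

0.255

T ∝ 1/√g, so T₂/T₁ = √(g₁/g₂) = √(1.62/24.9) = 0.255.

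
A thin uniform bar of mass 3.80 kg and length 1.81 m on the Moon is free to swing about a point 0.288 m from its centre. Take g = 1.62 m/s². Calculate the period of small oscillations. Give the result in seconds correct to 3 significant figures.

5.49 s

For a physical pendulum T = 2π√(I/(mgd)), with d = 0.2880 m from pivot to centre of mass.
I_cm = mL²/12 = 3.80 × 1.81²/12 = 1.037 kg·m²; I = I_cm + md² = 1.037 + 3.80 × 0.2880² = 1.353 kg·m².
T = 2π√(1.353/(3.80 × 1.62 × 0.2880)) = 5.49 s.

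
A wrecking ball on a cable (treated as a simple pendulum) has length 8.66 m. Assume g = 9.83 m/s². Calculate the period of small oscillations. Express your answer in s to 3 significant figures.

5.90 s

T = 2π√(L/g) = 2π√(8.66/9.83) = 2π × 0.9386 = 5.90 s.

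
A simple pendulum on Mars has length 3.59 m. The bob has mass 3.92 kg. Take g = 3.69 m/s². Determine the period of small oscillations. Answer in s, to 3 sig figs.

T = 2π√(L/g) = 2π√(3.59/3.69) = 2π × 0.9864 = 6.20 s.

6.20 s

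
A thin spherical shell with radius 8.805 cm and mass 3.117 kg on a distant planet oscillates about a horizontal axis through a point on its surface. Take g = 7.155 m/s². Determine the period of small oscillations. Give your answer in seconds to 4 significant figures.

0.8998 s

I_cm = (2/3)mr² = 0.016110 kg·m². The pivot is at distance d = 0.08805 m from the centre of mass.
By the parallel-axis theorem, I = I_cm + md² = 0.016110 + 0.024165 = 0.040276 kg·m².
T = 2π√(I/(mgd)) = 2π√(0.040276/(3.117 × 7.155 × 0.08805)) = 0.8998 s.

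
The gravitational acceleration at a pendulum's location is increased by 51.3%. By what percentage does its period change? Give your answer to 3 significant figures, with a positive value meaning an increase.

T ∝ 1/√g, so T'/T = 1/√(1.513) = 0.8130.
Percentage change in T = (0.8130 − 1) × 100% = -18.7%.

-18.7%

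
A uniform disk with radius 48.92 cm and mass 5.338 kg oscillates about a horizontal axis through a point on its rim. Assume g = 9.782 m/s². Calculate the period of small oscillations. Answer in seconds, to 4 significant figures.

I_cm = ½mr² = 0.63874 kg·m². The pivot is at distance d = 0.4892 m from the centre of mass.
By the parallel-axis theorem, I = I_cm + md² = 0.63874 + 1.2775 = 1.9162 kg·m².
T = 2π√(I/(mgd)) = 2π√(1.9162/(5.338 × 9.782 × 0.4892)) = 1.721 s.

1.721 s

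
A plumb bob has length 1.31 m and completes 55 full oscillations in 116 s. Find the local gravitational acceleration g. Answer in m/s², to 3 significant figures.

11.6 m/s²

T = 116/55 = 2.109 s.
From T = 2π√(L/g), g = 4π²L/T² = 4π² × 1.31/2.109² = 11.6 m/s².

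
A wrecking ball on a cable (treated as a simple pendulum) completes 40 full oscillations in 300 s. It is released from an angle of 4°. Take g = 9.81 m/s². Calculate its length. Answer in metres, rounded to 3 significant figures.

14.0 m

T = 300/40 = 7.500 s.
From T = 2π√(L/g), L = gT²/(4π²) = 9.81 × 7.500²/(4π²) = 14.0 m.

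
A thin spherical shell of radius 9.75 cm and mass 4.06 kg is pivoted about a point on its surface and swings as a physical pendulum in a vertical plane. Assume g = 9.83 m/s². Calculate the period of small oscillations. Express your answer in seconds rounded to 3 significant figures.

I_cm = (2/3)mr² = 0.02573 kg·m². The pivot is at distance d = 0.0975 m from the centre of mass.
By the parallel-axis theorem, I = I_cm + md² = 0.02573 + 0.03860 = 0.06433 kg·m².
T = 2π√(I/(mgd)) = 2π√(0.06433/(4.06 × 9.83 × 0.0975)) = 0.808 s.

0.808 s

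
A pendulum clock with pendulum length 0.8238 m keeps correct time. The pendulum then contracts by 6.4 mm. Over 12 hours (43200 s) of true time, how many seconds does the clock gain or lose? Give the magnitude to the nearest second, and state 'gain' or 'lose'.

gain 169 s

T ∝ √L, so T'/T = √(0.81740/0.8238) = 0.996108.
In 43200 s of true time the clock registers 43200/0.996108 = 43368.8 s, so it gains 169 s.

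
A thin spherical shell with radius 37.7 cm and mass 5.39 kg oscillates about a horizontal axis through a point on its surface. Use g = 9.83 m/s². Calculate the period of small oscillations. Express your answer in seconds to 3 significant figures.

I_cm = (2/3)mr² = 0.5107 kg·m². The pivot is at distance d = 0.377 m from the centre of mass.
By the parallel-axis theorem, I = I_cm + md² = 0.5107 + 0.7661 = 1.277 kg·m².
T = 2π√(I/(mgd)) = 2π√(1.277/(5.39 × 9.83 × 0.377)) = 1.59 s.

1.59 s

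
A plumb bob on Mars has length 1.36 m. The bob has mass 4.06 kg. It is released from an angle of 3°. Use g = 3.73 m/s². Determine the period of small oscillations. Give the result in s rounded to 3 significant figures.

T = 2π√(L/g) = 2π√(1.36/3.73) = 2π × 0.6038 = 3.79 s.

3.79 s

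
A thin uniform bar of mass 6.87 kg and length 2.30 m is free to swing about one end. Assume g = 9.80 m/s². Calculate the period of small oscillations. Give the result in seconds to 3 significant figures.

2.49 s

For a physical pendulum T = 2π√(I/(mgd)), with d = 1.150 m from pivot to centre of mass.
I_cm = mL²/12 = 6.87 × 2.30²/12 = 3.029 kg·m²; I = I_cm + md² = 3.029 + 6.87 × 1.150² = 12.11 kg·m².
T = 2π√(12.11/(6.87 × 9.80 × 1.150)) = 2.49 s.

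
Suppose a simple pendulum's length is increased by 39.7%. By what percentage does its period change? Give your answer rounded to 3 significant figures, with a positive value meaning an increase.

T ∝ √L, so T'/T = √(1.397) = 1.182.
Percentage change in T = (1.182 − 1) × 100% = 18.2%.

18.2%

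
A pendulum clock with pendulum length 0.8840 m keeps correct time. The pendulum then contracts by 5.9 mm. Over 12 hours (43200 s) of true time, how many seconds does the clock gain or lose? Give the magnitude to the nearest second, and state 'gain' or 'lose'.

T ∝ √L, so T'/T = √(0.87810/0.8840) = 0.996657.
In 43200 s of true time the clock registers 43200/0.996657 = 43344.9 s, so it gains 145 s.

gain 145 s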